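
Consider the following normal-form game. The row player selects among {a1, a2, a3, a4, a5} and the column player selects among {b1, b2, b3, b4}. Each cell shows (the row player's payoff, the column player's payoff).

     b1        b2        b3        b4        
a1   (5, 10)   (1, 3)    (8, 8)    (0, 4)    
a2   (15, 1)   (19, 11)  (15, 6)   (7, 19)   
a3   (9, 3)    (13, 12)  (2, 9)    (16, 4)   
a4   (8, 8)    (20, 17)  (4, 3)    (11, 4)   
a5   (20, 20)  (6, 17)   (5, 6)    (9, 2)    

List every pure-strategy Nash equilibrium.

(a4, b2) and (a5, b1)

Check mutual best responses: a cell is a NE iff neither player can gain by unilaterally deviating.
The row player's best responses — vs b1: a5 (payoff 20); vs b2: a4 (payoff 20); vs b3: a2 (payoff 15); vs b4: a3 (payoff 16).
The column player's best responses — vs a1: b1 (payoff 10); vs a2: b4 (payoff 19); vs a3: b2 (payoff 12); vs a4: b2 (payoff 17); vs a5: b1 (payoff 20).
Mutual best responses occur at (a4, b2) and (a5, b1); at each, neither player gains by switching.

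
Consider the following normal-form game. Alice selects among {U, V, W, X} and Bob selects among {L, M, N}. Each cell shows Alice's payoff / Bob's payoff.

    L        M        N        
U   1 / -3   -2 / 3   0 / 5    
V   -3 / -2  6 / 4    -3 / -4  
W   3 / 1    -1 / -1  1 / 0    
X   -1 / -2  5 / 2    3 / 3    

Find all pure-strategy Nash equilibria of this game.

(V, M), (W, L), and (X, N)

Find each player's best response to every opponent strategy; NE are the intersections.
Alice's best responses — vs L: W (payoff 3); vs M: V (payoff 6); vs N: X (payoff 3).
Bob's best responses — vs U: N (payoff 5); vs V: M (payoff 4); vs W: L (payoff 1); vs X: N (payoff 3).
Mutual best responses occur at (V, M), (W, L), and (X, N); at each, neither player gains by switching.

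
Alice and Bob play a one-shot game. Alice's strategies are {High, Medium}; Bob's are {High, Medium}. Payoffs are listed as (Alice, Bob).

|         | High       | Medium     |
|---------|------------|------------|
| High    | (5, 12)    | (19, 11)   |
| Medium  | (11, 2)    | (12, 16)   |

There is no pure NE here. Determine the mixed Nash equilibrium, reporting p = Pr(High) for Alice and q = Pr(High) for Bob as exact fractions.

Each player's mixing probability is pinned down by making the *other* player indifferent.
Bob indifferent between High and Medium: p·12 + (1−p)·2 = p·11 + (1−p)·16 ⟹ 2 + 10p = 16 + (-5)p ⟹ p = 14/15.
Alice indifferent between High and Medium: q·5 + (1−q)·19 = q·11 + (1−q)·12 ⟹ 19 + (-14)q = 12 + (-1)q ⟹ q = 7/13.

p = 14/15, q = 7/13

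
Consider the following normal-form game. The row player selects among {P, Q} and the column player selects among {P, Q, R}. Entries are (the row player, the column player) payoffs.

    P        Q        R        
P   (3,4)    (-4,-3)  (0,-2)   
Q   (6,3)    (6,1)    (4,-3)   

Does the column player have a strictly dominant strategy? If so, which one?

Check whether one of the column player's strategies beats all alternatives regardless of what the opponent does.
P strictly dominates: vs P: 4 > each of {-3, -2}; vs Q: 3 > each of {1, -3}.

P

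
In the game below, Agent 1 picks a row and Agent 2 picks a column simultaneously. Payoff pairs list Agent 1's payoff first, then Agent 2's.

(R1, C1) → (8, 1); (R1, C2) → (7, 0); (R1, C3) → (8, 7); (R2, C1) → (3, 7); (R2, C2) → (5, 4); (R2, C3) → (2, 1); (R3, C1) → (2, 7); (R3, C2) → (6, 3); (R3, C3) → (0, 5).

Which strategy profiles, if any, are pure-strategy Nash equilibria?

A profile is a Nash equilibrium when each player is best-responding to the other.
Agent 1's best responses — vs C1: R1 (payoff 8); vs C2: R1 (payoff 7); vs C3: R1 (payoff 8).
Agent 2's best responses — vs R1: C3 (payoff 7); vs R2: C1 (payoff 7); vs R3: C1 (payoff 7).
The only mutual best response is (R1, C3); neither player gains by switching there.

(R1, C3)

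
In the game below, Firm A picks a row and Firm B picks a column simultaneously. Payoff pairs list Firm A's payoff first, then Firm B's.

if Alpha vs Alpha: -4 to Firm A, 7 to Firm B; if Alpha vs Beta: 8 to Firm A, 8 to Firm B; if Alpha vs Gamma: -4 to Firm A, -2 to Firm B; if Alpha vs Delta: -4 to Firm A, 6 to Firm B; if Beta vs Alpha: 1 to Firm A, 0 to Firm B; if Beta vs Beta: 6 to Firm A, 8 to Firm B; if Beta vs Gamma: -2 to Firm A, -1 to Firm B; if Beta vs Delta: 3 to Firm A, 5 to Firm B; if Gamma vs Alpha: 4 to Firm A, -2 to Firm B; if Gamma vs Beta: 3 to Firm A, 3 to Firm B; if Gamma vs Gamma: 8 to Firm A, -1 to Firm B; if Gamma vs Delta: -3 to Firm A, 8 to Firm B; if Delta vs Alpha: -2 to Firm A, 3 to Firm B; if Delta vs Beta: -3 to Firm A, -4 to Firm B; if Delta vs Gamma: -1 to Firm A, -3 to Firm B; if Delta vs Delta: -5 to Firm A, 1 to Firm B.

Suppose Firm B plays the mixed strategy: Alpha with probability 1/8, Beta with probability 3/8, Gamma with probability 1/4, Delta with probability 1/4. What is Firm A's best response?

Gamma

Firm A's best reply maximizes expected payoff against the mix.
Alpha: (1/8)·(-4) + (3/8)·8 + (1/4)·(-4) + (1/4)·(-4) = 1/2
Beta: (1/8)·1 + (3/8)·6 + (1/4)·(-2) + (1/4)·3 = 21/8
Gamma: (1/8)·4 + (3/8)·3 + (1/4)·8 + (1/4)·(-3) = 23/8
Delta: (1/8)·(-2) + (3/8)·(-3) + (1/4)·(-1) + (1/4)·(-5) = -23/8
Highest expected payoff is 23/8, from Gamma.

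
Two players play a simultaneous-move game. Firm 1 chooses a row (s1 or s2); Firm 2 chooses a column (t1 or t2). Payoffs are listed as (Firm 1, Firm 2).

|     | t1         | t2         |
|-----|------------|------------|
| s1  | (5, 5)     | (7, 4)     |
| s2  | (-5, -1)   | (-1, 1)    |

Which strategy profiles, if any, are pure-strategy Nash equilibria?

(s1, t1)

Check mutual best responses: a cell is a NE iff neither player can gain by unilaterally deviating.
Firm 1's best responses — vs t1: s1 (payoff 5); vs t2: s1 (payoff 7).
Firm 2's best responses — vs s1: t1 (payoff 5); vs s2: t2 (payoff 1).
The only mutual best response is (s1, t1); neither player gains by switching there.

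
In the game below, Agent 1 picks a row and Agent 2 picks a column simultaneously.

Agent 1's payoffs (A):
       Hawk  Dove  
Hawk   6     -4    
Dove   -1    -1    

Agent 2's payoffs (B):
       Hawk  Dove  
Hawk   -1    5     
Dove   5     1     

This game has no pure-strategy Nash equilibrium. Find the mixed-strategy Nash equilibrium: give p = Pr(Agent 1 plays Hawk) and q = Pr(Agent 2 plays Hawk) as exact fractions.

p = 2/5, q = 3/10

Each player's mixing probability is pinned down by making the *other* player indifferent.
Agent 2 indifferent between Hawk and Dove: p·(-1) + (1−p)·5 = p·5 + (1−p)·1 ⟹ 5 + (-6)p = 1 + 4p ⟹ p = 2/5.
Agent 1 indifferent between Hawk and Dove: q·6 + (1−q)·(-4) = q·(-1) + (1−q)·(-1) ⟹ (-4) + 10q = (-1) + 0q ⟹ q = 3/10.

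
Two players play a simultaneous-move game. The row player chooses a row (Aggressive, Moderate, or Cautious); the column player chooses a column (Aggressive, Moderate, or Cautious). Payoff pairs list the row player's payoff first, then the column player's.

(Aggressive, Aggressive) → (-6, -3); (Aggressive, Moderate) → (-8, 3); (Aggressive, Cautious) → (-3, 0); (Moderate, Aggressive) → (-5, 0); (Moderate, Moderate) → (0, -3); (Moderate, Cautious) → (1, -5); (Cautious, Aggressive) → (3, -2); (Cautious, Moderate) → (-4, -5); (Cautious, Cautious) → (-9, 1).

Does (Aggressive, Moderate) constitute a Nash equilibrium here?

Holding the column player at Moderate: the row player gets -8 from Aggressive but could get 0 by switching to Moderate. The row player has a profitable deviation.

No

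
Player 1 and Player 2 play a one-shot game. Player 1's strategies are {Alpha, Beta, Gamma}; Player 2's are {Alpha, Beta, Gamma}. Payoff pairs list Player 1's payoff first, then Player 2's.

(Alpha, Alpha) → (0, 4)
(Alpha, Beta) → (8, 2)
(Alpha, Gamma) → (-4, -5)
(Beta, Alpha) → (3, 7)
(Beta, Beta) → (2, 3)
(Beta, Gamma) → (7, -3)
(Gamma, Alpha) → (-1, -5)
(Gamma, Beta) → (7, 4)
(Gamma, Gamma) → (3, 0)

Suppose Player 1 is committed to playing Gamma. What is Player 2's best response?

Beta

With Player 1 fixed at Gamma, Player 2's payoffs are: Alpha → -5, Beta → 4, Gamma → 0.
The maximum is 4, achieved by Beta.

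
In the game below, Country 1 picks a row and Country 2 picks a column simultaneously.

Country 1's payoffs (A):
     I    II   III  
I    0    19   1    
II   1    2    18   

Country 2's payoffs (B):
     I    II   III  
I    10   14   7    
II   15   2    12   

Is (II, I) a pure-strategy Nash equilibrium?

Holding Country 2 at I: Country 1 gets 1 from II, versus 0 from I. No profitable deviation for Country 1.
Holding Country 1 at II: Country 2 gets 15 from I, versus 2 from II, 12 from III. No profitable deviation for Country 2 either.

Yes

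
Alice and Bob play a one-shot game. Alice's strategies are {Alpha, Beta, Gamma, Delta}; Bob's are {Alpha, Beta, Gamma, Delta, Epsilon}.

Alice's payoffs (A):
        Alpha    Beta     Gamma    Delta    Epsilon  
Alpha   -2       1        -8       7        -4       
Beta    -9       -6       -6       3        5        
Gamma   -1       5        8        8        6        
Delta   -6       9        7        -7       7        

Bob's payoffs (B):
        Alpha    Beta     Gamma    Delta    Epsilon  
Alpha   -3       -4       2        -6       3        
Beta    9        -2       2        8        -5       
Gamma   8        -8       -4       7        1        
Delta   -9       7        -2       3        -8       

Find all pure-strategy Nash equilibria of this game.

Check mutual best responses: a cell is a NE iff neither player can gain by unilaterally deviating.
Alice's best responses — vs Alpha: Gamma (payoff -1); vs Beta: Delta (payoff 9); vs Gamma: Gamma (payoff 8); vs Delta: Gamma (payoff 8); vs Epsilon: Delta (payoff 7).
Bob's best responses — vs Alpha: Epsilon (payoff 3); vs Beta: Alpha (payoff 9); vs Gamma: Alpha (payoff 8); vs Delta: Beta (payoff 7).
Mutual best responses occur at (Gamma, Alpha) and (Delta, Beta); at each, neither player gains by switching.

(Gamma, Alpha) and (Delta, Beta)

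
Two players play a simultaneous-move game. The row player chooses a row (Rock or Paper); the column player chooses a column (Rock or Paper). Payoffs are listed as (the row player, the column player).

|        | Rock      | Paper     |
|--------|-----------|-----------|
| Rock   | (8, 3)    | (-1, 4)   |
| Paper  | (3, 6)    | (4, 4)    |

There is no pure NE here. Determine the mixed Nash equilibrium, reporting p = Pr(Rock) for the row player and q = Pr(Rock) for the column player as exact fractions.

p = 2/3, q = 1/2

In a mixed NE each player is indifferent between their pure strategies, so the opponent's mix sets the indifference.
The column player indifferent between Rock and Paper: p·3 + (1−p)·6 = p·4 + (1−p)·4 ⟹ 6 + (-3)p = 4 + 0p ⟹ p = 2/3.
The row player indifferent between Rock and Paper: q·8 + (1−q)·(-1) = q·3 + (1−q)·4 ⟹ (-1) + 9q = 4 + (-1)q ⟹ q = 1/2.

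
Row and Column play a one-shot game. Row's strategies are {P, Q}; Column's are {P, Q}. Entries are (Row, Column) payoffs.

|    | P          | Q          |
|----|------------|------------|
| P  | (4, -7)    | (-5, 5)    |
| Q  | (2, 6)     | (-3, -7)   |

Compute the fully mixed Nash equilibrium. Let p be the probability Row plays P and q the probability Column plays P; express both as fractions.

p = 13/25, q = 1/2

Each player's mixing probability is pinned down by making the *other* player indifferent.
Column indifferent between P and Q: p·(-7) + (1−p)·6 = p·5 + (1−p)·(-7) ⟹ 6 + (-13)p = (-7) + 12p ⟹ p = 13/25.
Row indifferent between P and Q: q·4 + (1−q)·(-5) = q·2 + (1−q)·(-3) ⟹ (-5) + 9q = (-3) + 5q ⟹ q = 1/2.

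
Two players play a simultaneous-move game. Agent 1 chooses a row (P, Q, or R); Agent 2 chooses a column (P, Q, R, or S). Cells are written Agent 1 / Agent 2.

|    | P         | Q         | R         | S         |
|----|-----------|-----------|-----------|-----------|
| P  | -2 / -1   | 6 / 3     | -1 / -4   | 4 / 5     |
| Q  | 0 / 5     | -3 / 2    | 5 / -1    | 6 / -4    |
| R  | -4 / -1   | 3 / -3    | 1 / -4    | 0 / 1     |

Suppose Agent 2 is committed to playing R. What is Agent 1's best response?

Q

With Agent 2 fixed at R, Agent 1's payoffs are: P → -1, Q → 5, R → 1.
The maximum is 5, achieved by Q.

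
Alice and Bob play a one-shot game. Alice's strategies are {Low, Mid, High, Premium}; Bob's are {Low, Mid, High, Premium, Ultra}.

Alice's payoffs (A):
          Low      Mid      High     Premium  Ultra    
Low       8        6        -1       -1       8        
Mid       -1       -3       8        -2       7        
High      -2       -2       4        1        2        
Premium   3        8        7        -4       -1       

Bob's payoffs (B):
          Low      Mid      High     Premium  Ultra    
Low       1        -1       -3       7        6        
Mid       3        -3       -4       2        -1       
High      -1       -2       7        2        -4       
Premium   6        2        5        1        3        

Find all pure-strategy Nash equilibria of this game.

A profile is a Nash equilibrium when each player is best-responding to the other.
Alice's best responses — vs Low: Low (payoff 8); vs Mid: Premium (payoff 8); vs High: Mid (payoff 8); vs Premium: High (payoff 1); vs Ultra: Low (payoff 8).
Bob's best responses — vs Low: Premium (payoff 7); vs Mid: Low (payoff 3); vs High: High (payoff 7); vs Premium: Low (payoff 6).
No cell has both players best-responding. For instance, Alice's best reply to Low is Low, but against Low Bob prefers Premium over Low.

No pure-strategy Nash equilibrium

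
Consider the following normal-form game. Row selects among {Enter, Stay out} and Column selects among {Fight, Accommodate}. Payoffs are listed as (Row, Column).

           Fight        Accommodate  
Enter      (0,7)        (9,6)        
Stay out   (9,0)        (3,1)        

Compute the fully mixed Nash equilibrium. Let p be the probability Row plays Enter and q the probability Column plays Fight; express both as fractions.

Each player's mixing probability is pinned down by making the *other* player indifferent.
Column indifferent between Fight and Accommodate: p·7 + (1−p)·0 = p·6 + (1−p)·1 ⟹ 0 + 7p = 1 + 5p ⟹ p = 1/2.
Row indifferent between Enter and Stay out: q·0 + (1−q)·9 = q·9 + (1−q)·3 ⟹ 9 + (-9)q = 3 + 6q ⟹ q = 2/5.

p = 1/2, q = 2/5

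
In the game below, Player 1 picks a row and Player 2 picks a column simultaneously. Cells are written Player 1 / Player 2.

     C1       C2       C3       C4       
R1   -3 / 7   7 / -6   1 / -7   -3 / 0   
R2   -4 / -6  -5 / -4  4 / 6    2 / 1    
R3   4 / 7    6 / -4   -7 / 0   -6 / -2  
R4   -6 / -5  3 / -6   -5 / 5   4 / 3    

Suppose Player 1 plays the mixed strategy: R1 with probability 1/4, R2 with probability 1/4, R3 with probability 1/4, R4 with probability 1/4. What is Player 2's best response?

Compute Player 2's expected payoff from each pure strategy against the given mix.
C1: (1/4)·7 + (1/4)·(-6) + (1/4)·7 + (1/4)·(-5) = 3/4
C2: (1/4)·(-6) + (1/4)·(-4) + (1/4)·(-4) + (1/4)·(-6) = -5
C3: (1/4)·(-7) + (1/4)·6 + (1/4)·0 + (1/4)·5 = 1
C4: (1/4)·0 + (1/4)·1 + (1/4)·(-2) + (1/4)·3 = 1/2
Highest expected payoff is 1, from C3.

C3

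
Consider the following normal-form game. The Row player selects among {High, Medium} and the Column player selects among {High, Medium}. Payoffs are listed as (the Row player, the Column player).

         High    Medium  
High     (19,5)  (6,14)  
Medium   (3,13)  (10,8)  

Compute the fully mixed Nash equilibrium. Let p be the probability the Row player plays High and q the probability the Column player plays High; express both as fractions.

In a mixed NE each player is indifferent between their pure strategies, so the opponent's mix sets the indifference.
The Column player indifferent between High and Medium: p·5 + (1−p)·13 = p·14 + (1−p)·8 ⟹ 13 + (-8)p = 8 + 6p ⟹ p = 5/14.
The Row player indifferent between High and Medium: q·19 + (1−q)·6 = q·3 + (1−q)·10 ⟹ 6 + 13q = 10 + (-7)q ⟹ q = 1/5.

p = 5/14, q = 1/5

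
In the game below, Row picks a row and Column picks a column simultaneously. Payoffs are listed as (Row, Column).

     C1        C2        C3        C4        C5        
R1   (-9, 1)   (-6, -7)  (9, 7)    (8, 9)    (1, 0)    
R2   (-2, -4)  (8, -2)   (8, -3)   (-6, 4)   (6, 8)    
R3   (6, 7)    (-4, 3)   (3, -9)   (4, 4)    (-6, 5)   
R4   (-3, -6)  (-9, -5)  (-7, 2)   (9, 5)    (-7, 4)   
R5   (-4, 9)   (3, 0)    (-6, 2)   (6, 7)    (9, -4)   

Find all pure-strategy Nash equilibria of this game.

A profile is a Nash equilibrium when each player is best-responding to the other.
Row's best responses — vs C1: R3 (payoff 6); vs C2: R2 (payoff 8); vs C3: R1 (payoff 9); vs C4: R4 (payoff 9); vs C5: R5 (payoff 9).
Column's best responses — vs R1: C4 (payoff 9); vs R2: C5 (payoff 8); vs R3: C1 (payoff 7); vs R4: C4 (payoff 5); vs R5: C1 (payoff 9).
Mutual best responses occur at (R3, C1) and (R4, C4); at each, neither player gains by switching.

(R3, C1) and (R4, C4)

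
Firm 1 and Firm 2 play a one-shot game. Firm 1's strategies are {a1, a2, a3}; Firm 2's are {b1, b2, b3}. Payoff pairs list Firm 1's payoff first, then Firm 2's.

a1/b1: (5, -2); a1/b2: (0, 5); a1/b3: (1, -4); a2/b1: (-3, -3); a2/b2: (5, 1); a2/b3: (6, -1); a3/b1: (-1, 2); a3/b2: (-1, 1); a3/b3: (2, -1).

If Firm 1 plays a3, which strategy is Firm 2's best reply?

b1

With Firm 1 fixed at a3, Firm 2's payoffs are: b1 → 2, b2 → 1, b3 → -1.
The maximum is 2, achieved by b1.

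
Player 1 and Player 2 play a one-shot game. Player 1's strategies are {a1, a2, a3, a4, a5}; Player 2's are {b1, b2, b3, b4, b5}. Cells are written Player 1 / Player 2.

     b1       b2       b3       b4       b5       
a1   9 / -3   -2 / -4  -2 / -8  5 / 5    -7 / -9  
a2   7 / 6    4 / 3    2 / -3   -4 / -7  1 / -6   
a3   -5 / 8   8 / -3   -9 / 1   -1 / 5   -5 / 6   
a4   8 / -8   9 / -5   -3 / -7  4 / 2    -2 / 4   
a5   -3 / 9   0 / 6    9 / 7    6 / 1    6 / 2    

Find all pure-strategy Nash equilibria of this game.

None

Find each player's best response to every opponent strategy; NE are the intersections.
Player 1's best responses — vs b1: a1 (payoff 9); vs b2: a4 (payoff 9); vs b3: a5 (payoff 9); vs b4: a5 (payoff 6); vs b5: a5 (payoff 6).
Player 2's best responses — vs a1: b4 (payoff 5); vs a2: b1 (payoff 6); vs a3: b1 (payoff 8); vs a4: b5 (payoff 4); vs a5: b1 (payoff 9).
No cell has both players best-responding. For instance, Player 1's best reply to b1 is a1, but against a1 Player 2 prefers b4 over b1.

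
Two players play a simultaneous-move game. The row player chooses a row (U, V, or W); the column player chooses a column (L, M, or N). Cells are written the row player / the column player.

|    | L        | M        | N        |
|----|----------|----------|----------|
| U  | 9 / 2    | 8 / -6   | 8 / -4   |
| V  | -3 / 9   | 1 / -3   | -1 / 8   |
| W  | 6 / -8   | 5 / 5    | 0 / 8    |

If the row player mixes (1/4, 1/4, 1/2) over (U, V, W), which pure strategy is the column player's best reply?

The column player's best reply maximizes expected payoff against the mix.
L: (1/4)·2 + (1/4)·9 + (1/2)·(-8) = -5/4
M: (1/4)·(-6) + (1/4)·(-3) + (1/2)·5 = 1/4
N: (1/4)·(-4) + (1/4)·8 + (1/2)·8 = 5
Highest expected payoff is 5, from N.

N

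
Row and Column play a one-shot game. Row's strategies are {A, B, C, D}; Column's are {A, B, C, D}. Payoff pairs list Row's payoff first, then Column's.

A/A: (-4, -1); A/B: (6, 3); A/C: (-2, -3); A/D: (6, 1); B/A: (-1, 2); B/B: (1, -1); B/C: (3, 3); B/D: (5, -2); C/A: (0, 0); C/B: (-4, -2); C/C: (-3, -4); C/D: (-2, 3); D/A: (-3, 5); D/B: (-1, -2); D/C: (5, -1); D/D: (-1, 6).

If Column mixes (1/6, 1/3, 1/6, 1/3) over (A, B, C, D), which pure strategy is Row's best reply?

Compute Row's expected payoff from each pure strategy against the given mix.
A: (1/6)·(-4) + (1/3)·6 + (1/6)·(-2) + (1/3)·6 = 3
B: (1/6)·(-1) + (1/3)·1 + (1/6)·3 + (1/3)·5 = 7/3
C: (1/6)·0 + (1/3)·(-4) + (1/6)·(-3) + (1/3)·(-2) = -5/2
D: (1/6)·(-3) + (1/3)·(-1) + (1/6)·5 + (1/3)·(-1) = -1/3
Highest expected payoff is 3, from A.

A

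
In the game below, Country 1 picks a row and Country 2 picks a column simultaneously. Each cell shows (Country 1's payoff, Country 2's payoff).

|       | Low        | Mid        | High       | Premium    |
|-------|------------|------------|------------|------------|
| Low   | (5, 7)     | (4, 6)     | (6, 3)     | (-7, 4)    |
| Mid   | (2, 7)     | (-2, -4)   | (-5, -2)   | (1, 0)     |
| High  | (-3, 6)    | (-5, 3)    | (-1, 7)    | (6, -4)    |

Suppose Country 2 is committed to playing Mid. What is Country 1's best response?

Low

With Country 2 fixed at Mid, Country 1's payoffs are: Low → 4, Mid → -2, High → -5.
The maximum is 4, achieved by Low.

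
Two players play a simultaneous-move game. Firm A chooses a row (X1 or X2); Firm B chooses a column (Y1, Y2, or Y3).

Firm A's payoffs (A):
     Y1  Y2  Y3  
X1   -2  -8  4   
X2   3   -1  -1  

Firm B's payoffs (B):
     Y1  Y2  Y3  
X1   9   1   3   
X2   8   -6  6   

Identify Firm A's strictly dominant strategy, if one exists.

Check whether one of Firm A's strategies beats all alternatives regardless of what the opponent does.
X1 is not dominant: against Y1, X2 gives 3 > -2.
X2 is not dominant: against Y3, X1 gives 4 > -1.
No single strategy is best against every opponent action.

No strictly dominant strategy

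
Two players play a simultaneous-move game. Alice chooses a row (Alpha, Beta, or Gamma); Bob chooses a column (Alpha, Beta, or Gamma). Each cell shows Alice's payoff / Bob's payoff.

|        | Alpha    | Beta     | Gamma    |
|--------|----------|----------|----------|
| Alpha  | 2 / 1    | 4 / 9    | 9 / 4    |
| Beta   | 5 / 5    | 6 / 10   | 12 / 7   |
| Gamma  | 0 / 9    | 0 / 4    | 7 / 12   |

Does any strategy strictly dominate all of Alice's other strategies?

Beta

A strategy is strictly dominant if it gives Alice a strictly higher payoff than every other strategy, against every choice by the opponent.
Beta strictly dominates: vs Alpha: 5 > each of {2, 0}; vs Beta: 6 > each of {4, 0}; vs Gamma: 12 > each of {9, 7}.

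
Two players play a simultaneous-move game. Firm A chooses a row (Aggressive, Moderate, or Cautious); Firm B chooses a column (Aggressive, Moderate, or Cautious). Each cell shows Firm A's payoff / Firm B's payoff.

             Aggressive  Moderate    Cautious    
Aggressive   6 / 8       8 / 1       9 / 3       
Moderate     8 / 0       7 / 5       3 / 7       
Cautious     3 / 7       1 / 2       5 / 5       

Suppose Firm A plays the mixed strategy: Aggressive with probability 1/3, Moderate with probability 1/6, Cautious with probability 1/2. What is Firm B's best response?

Compute Firm B's expected payoff from each pure strategy against the given mix.
Aggressive: (1/3)·8 + (1/6)·0 + (1/2)·7 = 37/6
Moderate: (1/3)·1 + (1/6)·5 + (1/2)·2 = 13/6
Cautious: (1/3)·3 + (1/6)·7 + (1/2)·5 = 14/3
Highest expected payoff is 37/6, from Aggressive.

Aggressive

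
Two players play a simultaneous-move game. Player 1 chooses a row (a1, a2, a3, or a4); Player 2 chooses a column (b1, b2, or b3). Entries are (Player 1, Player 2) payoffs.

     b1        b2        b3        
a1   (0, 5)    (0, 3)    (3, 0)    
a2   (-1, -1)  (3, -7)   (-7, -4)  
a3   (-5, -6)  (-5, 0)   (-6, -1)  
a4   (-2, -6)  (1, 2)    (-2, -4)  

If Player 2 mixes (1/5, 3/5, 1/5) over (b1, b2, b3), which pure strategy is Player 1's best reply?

a1

Compute Player 1's expected payoff from each pure strategy against the given mix.
a1: (1/5)·0 + (3/5)·0 + (1/5)·3 = 3/5
a2: (1/5)·(-1) + (3/5)·3 + (1/5)·(-7) = 1/5
a3: (1/5)·(-5) + (3/5)·(-5) + (1/5)·(-6) = -26/5
a4: (1/5)·(-2) + (3/5)·1 + (1/5)·(-2) = -1/5
Highest expected payoff is 3/5, from a1.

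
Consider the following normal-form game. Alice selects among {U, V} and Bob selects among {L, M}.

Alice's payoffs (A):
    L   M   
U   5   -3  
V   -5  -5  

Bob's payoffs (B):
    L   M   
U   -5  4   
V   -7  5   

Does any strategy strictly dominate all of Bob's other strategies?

A strategy is strictly dominant if it gives Bob a strictly higher payoff than every other strategy, against every choice by the opponent.
M strictly dominates: vs U: 4 > -5; vs V: 5 > -7.

M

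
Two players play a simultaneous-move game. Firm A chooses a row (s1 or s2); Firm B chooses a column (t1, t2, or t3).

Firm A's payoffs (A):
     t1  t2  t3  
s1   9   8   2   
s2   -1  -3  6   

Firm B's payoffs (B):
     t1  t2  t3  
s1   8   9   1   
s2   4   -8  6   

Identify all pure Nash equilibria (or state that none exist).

A profile is a Nash equilibrium when each player is best-responding to the other.
Firm A's best responses — vs t1: s1 (payoff 9); vs t2: s1 (payoff 8); vs t3: s2 (payoff 6).
Firm B's best responses — vs s1: t2 (payoff 9); vs s2: t3 (payoff 6).
Mutual best responses occur at (s1, t2) and (s2, t3); at each, neither player gains by switching.

(s1, t2) and (s2, t3)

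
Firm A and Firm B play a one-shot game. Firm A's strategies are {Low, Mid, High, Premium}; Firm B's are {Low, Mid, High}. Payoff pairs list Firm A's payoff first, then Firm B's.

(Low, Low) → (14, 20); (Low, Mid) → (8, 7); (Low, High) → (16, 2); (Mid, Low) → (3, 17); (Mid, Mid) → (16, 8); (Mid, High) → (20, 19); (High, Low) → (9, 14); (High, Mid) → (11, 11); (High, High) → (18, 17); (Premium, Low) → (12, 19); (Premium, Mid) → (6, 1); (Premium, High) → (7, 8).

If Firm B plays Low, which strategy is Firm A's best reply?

Low

With Firm B fixed at Low, Firm A's payoffs are: Low → 14, Mid → 3, High → 9, Premium → 12.
The maximum is 14, achieved by Low.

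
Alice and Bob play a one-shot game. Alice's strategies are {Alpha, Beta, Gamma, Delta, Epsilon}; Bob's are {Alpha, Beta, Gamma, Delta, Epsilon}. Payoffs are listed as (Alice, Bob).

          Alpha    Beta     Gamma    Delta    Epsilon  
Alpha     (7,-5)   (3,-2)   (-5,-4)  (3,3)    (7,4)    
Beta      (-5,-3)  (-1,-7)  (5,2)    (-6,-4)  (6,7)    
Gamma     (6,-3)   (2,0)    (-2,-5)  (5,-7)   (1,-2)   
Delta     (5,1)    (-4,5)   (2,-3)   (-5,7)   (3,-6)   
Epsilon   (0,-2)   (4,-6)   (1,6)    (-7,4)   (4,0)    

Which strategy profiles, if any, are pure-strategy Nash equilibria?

(Alpha, Epsilon)

A profile is a Nash equilibrium when each player is best-responding to the other.
Alice's best responses — vs Alpha: Alpha (payoff 7); vs Beta: Epsilon (payoff 4); vs Gamma: Beta (payoff 5); vs Delta: Gamma (payoff 5); vs Epsilon: Alpha (payoff 7).
Bob's best responses — vs Alpha: Epsilon (payoff 4); vs Beta: Epsilon (payoff 7); vs Gamma: Beta (payoff 0); vs Delta: Delta (payoff 7); vs Epsilon: Gamma (payoff 6).
The only mutual best response is (Alpha, Epsilon); neither player gains by switching there.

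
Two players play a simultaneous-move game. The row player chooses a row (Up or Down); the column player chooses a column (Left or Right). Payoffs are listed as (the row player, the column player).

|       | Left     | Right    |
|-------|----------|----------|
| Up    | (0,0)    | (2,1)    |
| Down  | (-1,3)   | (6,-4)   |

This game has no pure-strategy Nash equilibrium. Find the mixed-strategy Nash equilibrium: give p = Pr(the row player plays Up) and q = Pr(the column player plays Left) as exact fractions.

In a mixed NE each player is indifferent between their pure strategies, so the opponent's mix sets the indifference.
The column player indifferent between Left and Right: p·0 + (1−p)·3 = p·1 + (1−p)·(-4) ⟹ 3 + (-3)p = (-4) + 5p ⟹ p = 7/8.
The row player indifferent between Up and Down: q·0 + (1−q)·2 = q·(-1) + (1−q)·6 ⟹ 2 + (-2)q = 6 + (-7)q ⟹ q = 4/5.

p = 7/8, q = 4/5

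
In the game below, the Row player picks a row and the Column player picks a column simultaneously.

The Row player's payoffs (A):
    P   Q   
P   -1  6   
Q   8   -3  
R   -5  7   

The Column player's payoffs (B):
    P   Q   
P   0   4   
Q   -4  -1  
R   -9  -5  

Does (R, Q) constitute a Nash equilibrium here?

Holding the Column player at Q: the Row player gets 7 from R, versus 6 from P, -3 from Q. No profitable deviation for the Row player.
Holding the Row player at R: the Column player gets -5 from Q, versus -9 from P. No profitable deviation for the Column player either.

Yes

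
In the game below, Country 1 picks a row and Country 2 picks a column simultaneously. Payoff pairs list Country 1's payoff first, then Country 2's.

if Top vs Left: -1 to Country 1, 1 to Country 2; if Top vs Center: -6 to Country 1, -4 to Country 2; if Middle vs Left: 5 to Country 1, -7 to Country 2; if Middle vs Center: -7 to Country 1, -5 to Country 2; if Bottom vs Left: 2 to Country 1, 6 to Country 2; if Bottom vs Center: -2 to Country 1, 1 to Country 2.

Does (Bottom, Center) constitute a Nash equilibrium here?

No

Holding Country 2 at Center: Country 1 gets -2 from Bottom, versus -6 from Top, -7 from Middle. No profitable deviation for Country 1.
Holding Country 1 at Bottom: Country 2 gets 1 from Center but could get 6 by switching to Left. Country 2 has a profitable deviation.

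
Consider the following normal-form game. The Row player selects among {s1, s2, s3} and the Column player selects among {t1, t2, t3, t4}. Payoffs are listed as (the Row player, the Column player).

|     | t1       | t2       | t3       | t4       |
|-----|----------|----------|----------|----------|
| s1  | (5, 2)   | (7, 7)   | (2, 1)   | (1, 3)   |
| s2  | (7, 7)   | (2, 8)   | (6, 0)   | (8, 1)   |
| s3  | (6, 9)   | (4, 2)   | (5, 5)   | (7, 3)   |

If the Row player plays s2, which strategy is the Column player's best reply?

With the Row player fixed at s2, the Column player's payoffs are: t1 → 7, t2 → 8, t3 → 0, t4 → 1.
The maximum is 8, achieved by t2.

t2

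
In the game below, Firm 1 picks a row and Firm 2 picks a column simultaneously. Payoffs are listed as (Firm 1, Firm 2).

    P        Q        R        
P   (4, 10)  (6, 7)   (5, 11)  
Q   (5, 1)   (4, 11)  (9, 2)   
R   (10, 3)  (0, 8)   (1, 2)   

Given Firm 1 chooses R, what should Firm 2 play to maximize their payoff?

With Firm 1 fixed at R, Firm 2's payoffs are: P → 3, Q → 8, R → 2.
The maximum is 8, achieved by Q.

Q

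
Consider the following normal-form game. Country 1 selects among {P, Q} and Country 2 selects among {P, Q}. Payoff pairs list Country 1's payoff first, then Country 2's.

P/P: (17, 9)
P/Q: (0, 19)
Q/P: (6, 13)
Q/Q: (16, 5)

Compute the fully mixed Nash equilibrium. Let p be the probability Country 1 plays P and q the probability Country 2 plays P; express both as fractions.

p = 4/9, q = 16/27

In a mixed NE each player is indifferent between their pure strategies, so the opponent's mix sets the indifference.
Country 2 indifferent between P and Q: p·9 + (1−p)·13 = p·19 + (1−p)·5 ⟹ 13 + (-4)p = 5 + 14p ⟹ p = 4/9.
Country 1 indifferent between P and Q: q·17 + (1−q)·0 = q·6 + (1−q)·16 ⟹ 0 + 17q = 16 + (-10)q ⟹ q = 16/27.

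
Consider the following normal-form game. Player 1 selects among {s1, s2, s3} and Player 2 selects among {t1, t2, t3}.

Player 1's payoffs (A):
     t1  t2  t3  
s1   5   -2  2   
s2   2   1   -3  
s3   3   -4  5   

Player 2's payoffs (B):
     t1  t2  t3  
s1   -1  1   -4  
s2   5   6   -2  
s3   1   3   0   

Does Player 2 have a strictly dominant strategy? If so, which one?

Check whether one of Player 2's strategies beats all alternatives regardless of what the opponent does.
t2 strictly dominates: vs s1: 1 > each of {-1, -4}; vs s2: 6 > each of {5, -2}; vs s3: 3 > each of {1, 0}.

t2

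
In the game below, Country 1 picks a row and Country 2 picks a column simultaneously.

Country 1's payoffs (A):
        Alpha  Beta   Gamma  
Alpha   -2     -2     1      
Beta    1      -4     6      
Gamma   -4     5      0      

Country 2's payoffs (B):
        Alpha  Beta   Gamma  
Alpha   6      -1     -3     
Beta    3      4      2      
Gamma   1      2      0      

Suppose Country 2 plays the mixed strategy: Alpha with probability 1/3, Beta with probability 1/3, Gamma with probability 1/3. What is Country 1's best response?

Beta

Compute Country 1's expected payoff from each pure strategy against the given mix.
Alpha: (1/3)·(-2) + (1/3)·(-2) + (1/3)·1 = -1
Beta: (1/3)·1 + (1/3)·(-4) + (1/3)·6 = 1
Gamma: (1/3)·(-4) + (1/3)·5 + (1/3)·0 = 1/3
Highest expected payoff is 1, from Beta.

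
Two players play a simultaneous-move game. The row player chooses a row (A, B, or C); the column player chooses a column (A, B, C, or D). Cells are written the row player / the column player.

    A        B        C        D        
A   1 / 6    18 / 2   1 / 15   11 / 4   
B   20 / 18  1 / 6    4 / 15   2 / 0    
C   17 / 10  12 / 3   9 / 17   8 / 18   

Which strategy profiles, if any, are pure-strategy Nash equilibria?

(B, A)

A profile is a Nash equilibrium when each player is best-responding to the other.
The row player's best responses — vs A: B (payoff 20); vs B: A (payoff 18); vs C: C (payoff 9); vs D: A (payoff 11).
The column player's best responses — vs A: C (payoff 15); vs B: A (payoff 18); vs C: D (payoff 18).
The only mutual best response is (B, A); neither player gains by switching there.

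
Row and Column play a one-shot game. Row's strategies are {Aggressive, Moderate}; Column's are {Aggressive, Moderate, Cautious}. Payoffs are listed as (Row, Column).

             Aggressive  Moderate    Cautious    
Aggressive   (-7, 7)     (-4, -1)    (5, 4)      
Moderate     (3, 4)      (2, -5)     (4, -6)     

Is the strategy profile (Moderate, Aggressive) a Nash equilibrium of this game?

Yes

Holding Column at Aggressive: Row gets 3 from Moderate, versus -7 from Aggressive. No profitable deviation for Row.
Holding Row at Moderate: Column gets 4 from Aggressive, versus -5 from Moderate, -6 from Cautious. No profitable deviation for Column either.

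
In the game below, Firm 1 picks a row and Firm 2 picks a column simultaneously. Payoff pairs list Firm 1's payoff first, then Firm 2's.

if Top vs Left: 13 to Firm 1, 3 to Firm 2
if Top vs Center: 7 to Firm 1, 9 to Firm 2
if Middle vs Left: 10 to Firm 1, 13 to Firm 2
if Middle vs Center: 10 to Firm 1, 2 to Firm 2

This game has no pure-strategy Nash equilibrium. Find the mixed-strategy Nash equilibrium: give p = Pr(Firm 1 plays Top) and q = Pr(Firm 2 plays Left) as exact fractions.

p = 11/17, q = 1/2

In a mixed NE each player is indifferent between their pure strategies, so the opponent's mix sets the indifference.
Firm 2 indifferent between Left and Center: p·3 + (1−p)·13 = p·9 + (1−p)·2 ⟹ 13 + (-10)p = 2 + 7p ⟹ p = 11/17.
Firm 1 indifferent between Top and Middle: q·13 + (1−q)·7 = q·10 + (1−q)·10 ⟹ 7 + 6q = 10 + 0q ⟹ q = 1/2.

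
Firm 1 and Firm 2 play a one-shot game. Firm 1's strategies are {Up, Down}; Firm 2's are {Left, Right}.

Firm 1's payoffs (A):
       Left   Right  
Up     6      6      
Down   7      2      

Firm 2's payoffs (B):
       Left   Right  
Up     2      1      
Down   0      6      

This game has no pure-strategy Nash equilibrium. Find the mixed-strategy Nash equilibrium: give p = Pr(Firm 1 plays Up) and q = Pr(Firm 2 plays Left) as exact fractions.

In a mixed NE each player is indifferent between their pure strategies, so the opponent's mix sets the indifference.
Firm 2 indifferent between Left and Right: p·2 + (1−p)·0 = p·1 + (1−p)·6 ⟹ 0 + 2p = 6 + (-5)p ⟹ p = 6/7.
Firm 1 indifferent between Up and Down: q·6 + (1−q)·6 = q·7 + (1−q)·2 ⟹ 6 + 0q = 2 + 5q ⟹ q = 4/5.

p = 6/7, q = 4/5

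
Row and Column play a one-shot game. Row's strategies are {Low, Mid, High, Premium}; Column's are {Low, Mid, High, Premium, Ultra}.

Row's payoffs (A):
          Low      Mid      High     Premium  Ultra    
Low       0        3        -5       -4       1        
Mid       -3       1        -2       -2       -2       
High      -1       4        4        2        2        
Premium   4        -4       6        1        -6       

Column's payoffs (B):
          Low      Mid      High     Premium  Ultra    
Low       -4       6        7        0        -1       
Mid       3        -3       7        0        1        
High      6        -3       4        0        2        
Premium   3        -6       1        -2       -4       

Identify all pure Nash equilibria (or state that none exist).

Check mutual best responses: a cell is a NE iff neither player can gain by unilaterally deviating.
Row's best responses — vs Low: Premium (payoff 4); vs Mid: High (payoff 4); vs High: Premium (payoff 6); vs Premium: High (payoff 2); vs Ultra: High (payoff 2).
Column's best responses — vs Low: High (payoff 7); vs Mid: High (payoff 7); vs High: Low (payoff 6); vs Premium: Low (payoff 3).
The only mutual best response is (Premium, Low); neither player gains by switching there.

(Premium, Low)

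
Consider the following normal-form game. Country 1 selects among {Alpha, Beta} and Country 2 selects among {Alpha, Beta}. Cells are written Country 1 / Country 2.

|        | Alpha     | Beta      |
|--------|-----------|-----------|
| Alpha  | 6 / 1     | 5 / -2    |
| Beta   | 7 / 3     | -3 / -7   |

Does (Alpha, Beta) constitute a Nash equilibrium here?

No

Holding Country 2 at Beta: Country 1 gets 5 from Alpha, versus -3 from Beta. No profitable deviation for Country 1.
Holding Country 1 at Alpha: Country 2 gets -2 from Beta but could get 1 by switching to Alpha. Country 2 has a profitable deviation.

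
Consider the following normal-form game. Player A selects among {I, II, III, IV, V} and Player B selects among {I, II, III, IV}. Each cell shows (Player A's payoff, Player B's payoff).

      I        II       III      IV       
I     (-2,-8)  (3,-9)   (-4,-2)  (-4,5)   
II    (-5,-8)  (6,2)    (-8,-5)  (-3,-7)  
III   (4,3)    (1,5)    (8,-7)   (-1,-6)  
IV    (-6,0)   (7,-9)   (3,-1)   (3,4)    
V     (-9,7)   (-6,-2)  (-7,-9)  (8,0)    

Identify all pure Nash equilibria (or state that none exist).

Check mutual best responses: a cell is a NE iff neither player can gain by unilaterally deviating.
Player A's best responses — vs I: III (payoff 4); vs II: IV (payoff 7); vs III: III (payoff 8); vs IV: V (payoff 8).
Player B's best responses — vs I: IV (payoff 5); vs II: II (payoff 2); vs III: II (payoff 5); vs IV: IV (payoff 4); vs V: I (payoff 7).
No cell has both players best-responding. For instance, Player A's best reply to II is IV, but against IV Player B prefers IV over II.

None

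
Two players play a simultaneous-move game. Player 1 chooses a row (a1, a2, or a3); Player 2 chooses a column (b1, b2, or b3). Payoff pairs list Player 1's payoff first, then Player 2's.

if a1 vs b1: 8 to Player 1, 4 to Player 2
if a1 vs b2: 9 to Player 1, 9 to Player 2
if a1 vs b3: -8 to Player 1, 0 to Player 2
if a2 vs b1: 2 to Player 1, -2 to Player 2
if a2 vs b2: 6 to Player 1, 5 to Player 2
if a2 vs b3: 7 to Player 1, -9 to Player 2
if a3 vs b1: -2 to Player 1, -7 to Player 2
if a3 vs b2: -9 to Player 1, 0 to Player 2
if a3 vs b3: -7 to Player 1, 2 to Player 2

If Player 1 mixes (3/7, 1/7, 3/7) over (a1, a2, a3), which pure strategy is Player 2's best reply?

b2

Compute Player 2's expected payoff from each pure strategy against the given mix.
b1: (3/7)·4 + (1/7)·(-2) + (3/7)·(-7) = -11/7
b2: (3/7)·9 + (1/7)·5 + (3/7)·0 = 32/7
b3: (3/7)·0 + (1/7)·(-9) + (3/7)·2 = -3/7
Highest expected payoff is 32/7, from b2.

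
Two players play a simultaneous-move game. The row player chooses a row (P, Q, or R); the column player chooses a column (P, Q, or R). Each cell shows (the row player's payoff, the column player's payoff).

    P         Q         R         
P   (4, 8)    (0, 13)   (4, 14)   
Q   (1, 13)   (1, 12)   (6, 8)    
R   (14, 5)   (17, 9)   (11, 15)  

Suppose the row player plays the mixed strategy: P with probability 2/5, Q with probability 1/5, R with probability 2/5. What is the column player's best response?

R

Compute the column player's expected payoff from each pure strategy against the given mix.
P: (2/5)·8 + (1/5)·13 + (2/5)·5 = 39/5
Q: (2/5)·13 + (1/5)·12 + (2/5)·9 = 56/5
R: (2/5)·14 + (1/5)·8 + (2/5)·15 = 66/5
Highest expected payoff is 66/5, from R.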